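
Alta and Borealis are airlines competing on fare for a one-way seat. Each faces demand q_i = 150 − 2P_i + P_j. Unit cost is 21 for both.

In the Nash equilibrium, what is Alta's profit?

3698

Alta's profit: π = (P_{Alta} − 21)(150 − 2P_{Alta} + P_{Borealis}).
∂π/∂P_{Alta} = 192 − 4P_{Alta} + P_{Borealis} = 0 ⇒ P_{Alta} = 48 + 0.25P_{Borealis}.
By symmetry P_{Borealis} = P_{Alta}; substituting into the reaction function, 0.75P_{Alta} = 48 and P_{Alta} = 64.
q_{Alta} = 150 − 2·64 + 64 = 86.
Profit = (64 − 21)·86 = 3698.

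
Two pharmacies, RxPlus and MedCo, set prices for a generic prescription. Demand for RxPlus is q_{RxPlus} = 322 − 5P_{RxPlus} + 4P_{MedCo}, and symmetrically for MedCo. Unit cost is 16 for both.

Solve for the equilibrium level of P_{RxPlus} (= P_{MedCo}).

67

RxPlus's profit: π = (P_{RxPlus} − 16)(322 − 5P_{RxPlus} + 4P_{MedCo}).
∂π/∂P_{RxPlus} = 402 − 10P_{RxPlus} + 4P_{MedCo} = 0 ⇒ P_{RxPlus} = 40.2 + 0.4P_{MedCo}.
By symmetry P_{MedCo} = P_{RxPlus}; substituting into the reaction function, 0.6P_{RxPlus} = 40.2 and P_{RxPlus} = 67.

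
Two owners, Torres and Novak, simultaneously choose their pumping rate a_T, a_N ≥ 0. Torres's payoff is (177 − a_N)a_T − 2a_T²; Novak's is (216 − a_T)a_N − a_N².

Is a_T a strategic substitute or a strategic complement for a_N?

strategic substitutes

Expanding Torres's payoff: 177a_T − a_Na_T − 2a_T².
∂π/∂a_T = 177 − a_N − 4a_T = 0, so a_T = 44.25 − 0.25a_N.
The best-response slope da_T/da_N = −0.25 < 0: the reaction function is downward-sloping, so the choices are strategic substitutes.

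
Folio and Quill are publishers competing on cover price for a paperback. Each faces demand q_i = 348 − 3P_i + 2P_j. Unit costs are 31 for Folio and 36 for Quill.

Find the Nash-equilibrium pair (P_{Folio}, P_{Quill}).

111.1875, 113.0625

Folio's profit: π = (P_{Folio} − 31)(348 − 3P_{Folio} + 2P_{Quill}).
∂π/∂P_{Folio} = 441 − 6P_{Folio} + 2P_{Quill} = 0 ⇒ P_{Folio} = 73.5 + (1/3)P_{Quill}.
Similarly P_{Quill} = 76 + (1/3)P_{Folio}.
Substituting the second reaction function into the first: P_{Folio} = 73.5 + (1/3)(76 + (1/3)P_{Folio}), which gives (8/9)P_{Folio} = 593/6 ⇒ P_{Folio} = 111.1875.
Then P_{Quill} = 76 + (1/3)·111.1875 = 113.0625.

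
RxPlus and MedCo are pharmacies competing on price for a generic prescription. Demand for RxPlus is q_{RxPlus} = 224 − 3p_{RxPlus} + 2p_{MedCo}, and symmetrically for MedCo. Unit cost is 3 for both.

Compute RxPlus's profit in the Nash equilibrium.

RxPlus's profit: π = (p_{RxPlus} − 3)(224 − 3p_{RxPlus} + 2p_{MedCo}).
∂π/∂p_{RxPlus} = 233 − 6p_{RxPlus} + 2p_{MedCo} = 0 ⇒ p_{RxPlus} = 233/6 + (1/3)p_{MedCo}.
Setting p_{RxPlus} = p_{MedCo} in the reaction function: p_{RxPlus} = 233/6 + (1/3)p_{RxPlus}, so p_{RxPlus} = (233/6) / (2/3) = 58.25.
q_{RxPlus} = 224 − 3·58.25 + 2·58.25 = 165.75.
Profit = (58.25 − 3)·165.75 = 9157.6875.

9157.6875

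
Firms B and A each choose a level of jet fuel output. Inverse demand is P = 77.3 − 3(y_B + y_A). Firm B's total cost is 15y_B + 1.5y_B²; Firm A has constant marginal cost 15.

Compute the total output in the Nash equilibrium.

Firm B's profit: π = y_B(77.3 − 3(y_B + y_A)) − 15y_B − 1.5y_B².
∂π/∂y_B = 62.3 − 9y_B − 3y_A = 0, so y_B = 623/90 − (1/3)y_A.
For A: ∂π/∂y_A = 62.3 − 6y_A − 3y_B = 0 ⇒ y_A = 623/60 − 0.5y_B.
Plugging y_A into B's best response: y_B = 623/90 − (1/3)(623/60 − 0.5y_B) ⇒ (5/6)y_B = 623/180, so y_B = 623/150.
Then y_A = 623/60 − 0.5·(623/150) = 623/75.
Total output: 623/150 + 623/75 = 12.46.

12.46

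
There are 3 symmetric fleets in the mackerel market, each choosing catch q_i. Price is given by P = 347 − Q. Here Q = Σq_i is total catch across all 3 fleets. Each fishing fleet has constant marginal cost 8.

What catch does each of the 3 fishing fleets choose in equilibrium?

84.75

A representative fishing fleet's profit is π_i = q_i(347 − Q) − 8q_i, with Q = q_i + Σ_{j≠i} q_j.
First-order condition: 339 − 2q_i − Σ_{j≠i} q_j = 0.
In a symmetric equilibrium every fishing fleet chooses the same q, so Σ_{j≠i} q_j = 2q. The condition becomes 339 − 4q = 0, giving q = 339/4 = 84.75.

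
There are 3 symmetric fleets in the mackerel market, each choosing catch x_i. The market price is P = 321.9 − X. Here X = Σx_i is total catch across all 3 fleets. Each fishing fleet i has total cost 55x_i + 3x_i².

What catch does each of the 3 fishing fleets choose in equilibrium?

26.69

A representative fishing fleet's profit is π_i = x_i(321.9 − X) − 55x_i − 3x_i², with X = x_i + Σ_{j≠i} x_j.
First-order condition: 266.9 − 8x_i − Σ_{j≠i} x_j = 0.
In a symmetric equilibrium every fishing fleet chooses the same x, so Σ_{j≠i} x_j = 2x. The condition becomes 266.9 − 10x = 0, giving x = 266.9/10 = 26.69.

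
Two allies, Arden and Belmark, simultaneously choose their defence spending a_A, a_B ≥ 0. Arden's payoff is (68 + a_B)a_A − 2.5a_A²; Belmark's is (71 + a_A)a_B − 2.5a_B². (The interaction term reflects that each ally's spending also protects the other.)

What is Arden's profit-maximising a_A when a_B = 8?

15.2

Expanding Arden's payoff: 68a_A + a_Ba_A − 2.5a_A².
∂π/∂a_A = 68 + a_B − 5a_A = 0, so a_A = 13.6 + 0.2a_B.
At a_B = 8: a_A = 13.6 + 0.2·8 = 15.2.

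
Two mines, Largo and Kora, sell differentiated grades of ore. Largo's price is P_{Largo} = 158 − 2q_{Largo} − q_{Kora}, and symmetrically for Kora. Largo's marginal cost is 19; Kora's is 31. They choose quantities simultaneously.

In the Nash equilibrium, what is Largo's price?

Mine Largo's profit: π = q_{Largo}(158 − 2q_{Largo} − q_{Kora}) − 19q_{Largo}.
∂π/∂q_{Largo} = 139 − 4q_{Largo} − q_{Kora} = 0 ⇒ q_{Largo} = 34.75 − 0.25q_{Kora}.
Similarly q_{Kora} = 31.75 − 0.25q_{Largo}.
Substituting the second reaction function into the first: q_{Largo} = 34.75 − 0.25(31.75 − 0.25q_{Largo}), which gives 0.9375q_{Largo} = 26.8125 ⇒ q_{Largo} = 28.6.
Then q_{Kora} = 31.75 − 0.25·28.6 = 24.6.
P_{Largo} = 158 − 2·28.6 − 24.6 = 76.2.

76.2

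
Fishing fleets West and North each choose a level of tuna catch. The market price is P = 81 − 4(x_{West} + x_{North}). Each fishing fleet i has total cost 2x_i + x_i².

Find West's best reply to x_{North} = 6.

Fishing fleet West's profit: π = x_{West}(81 − 4(x_{West} + x_{North})) − 2x_{West} − x_{West}².
∂π/∂x_{West} = 79 − 10x_{West} − 4x_{North} = 0, so x_{West} = 7.9 − 0.4x_{North}.
At x_{North} = 6: x_{West} = 7.9 − 0.4·6 = 5.5.

5.5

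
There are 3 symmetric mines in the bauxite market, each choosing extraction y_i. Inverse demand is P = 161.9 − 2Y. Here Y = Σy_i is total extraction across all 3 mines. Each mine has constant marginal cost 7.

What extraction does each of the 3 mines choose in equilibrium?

19.3625

A representative mine's profit is π_i = y_i(161.9 − 2Y) − 7y_i, with Y = y_i + Σ_{j≠i} y_j.
First-order condition: 154.9 − 4y_i − 2Σ_{j≠i} y_j = 0.
In a symmetric equilibrium every mine chooses the same y, so Σ_{j≠i} y_j = 2y. The condition becomes 154.9 − 8y = 0, giving y = 154.9/8 = 19.3625.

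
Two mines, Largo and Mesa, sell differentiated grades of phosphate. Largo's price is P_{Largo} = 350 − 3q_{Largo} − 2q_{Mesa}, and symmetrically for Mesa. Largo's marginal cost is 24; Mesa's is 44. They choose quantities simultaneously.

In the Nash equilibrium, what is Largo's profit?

5292

Mine Largo's profit: π = q_{Largo}(350 − 3q_{Largo} − 2q_{Mesa}) − 24q_{Largo}.
∂π/∂q_{Largo} = 326 − 6q_{Largo} − 2q_{Mesa} = 0 ⇒ q_{Largo} = 163/3 − (1/3)q_{Mesa}.
Similarly q_{Mesa} = 51 − (1/3)q_{Largo}.
Solving the two reaction functions simultaneously: (1 − (−1/3)(−1/3))q_{Largo} = 163/3 − (1/3)·51, so (8/9)q_{Largo} = 112/3 and q_{Largo} = 42.
Then q_{Mesa} = 51 − (1/3)·42 = 37.
P_{Largo} = 350 − 3·42 − 2·37 = 150.
Profit = (150 − 24)·42 = 5292.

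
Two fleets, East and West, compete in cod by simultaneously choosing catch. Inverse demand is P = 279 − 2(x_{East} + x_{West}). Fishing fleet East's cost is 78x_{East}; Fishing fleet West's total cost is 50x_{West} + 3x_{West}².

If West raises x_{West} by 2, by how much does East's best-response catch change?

-1

Fishing fleet East's profit: π = x_{East}(279 − 2(x_{East} + x_{West})) − 78x_{East}.
∂π/∂x_{East} = 201 − 4x_{East} − 2x_{West} = 0, so x_{East} = 50.25 − 0.5x_{West}.
The reaction-function slope is −0.5, so a 2-unit rise in x_{West} moves x_{East} by −0.5 × 2 = −1. East's best response falls — the actions are strategic substitutes.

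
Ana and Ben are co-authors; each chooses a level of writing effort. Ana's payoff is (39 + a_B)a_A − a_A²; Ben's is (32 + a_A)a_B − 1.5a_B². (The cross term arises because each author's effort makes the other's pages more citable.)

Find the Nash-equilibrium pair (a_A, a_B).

29.8, 20.6

Expanding Ana's payoff: 39a_A + a_Ba_A − a_A².
∂π/∂a_A = 39 + a_B − 2a_A = 0, so a_A = 19.5 + 0.5a_B.
Likewise for Ben: a_B = 32/3 + (1/3)a_A.
Solving the two reaction functions simultaneously: (1 − (0.5)(1/3))a_A = 19.5 + 0.5·(32/3), so (5/6)a_A = 149/6 and a_A = 29.8.
Then a_B = 32/3 + (1/3)·29.8 = 20.6.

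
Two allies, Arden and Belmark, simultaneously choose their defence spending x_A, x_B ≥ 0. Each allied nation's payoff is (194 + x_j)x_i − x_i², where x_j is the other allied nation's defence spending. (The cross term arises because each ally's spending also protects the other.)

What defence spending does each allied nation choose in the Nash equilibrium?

Arden's payoff is (194 + x_B)x_A − x_A².
∂π/∂x_A = 194 + x_B − 2x_A = 0, so x_A = 97 + 0.5x_B.
The game is symmetric, so in equilibrium x_B = x_A: the reaction function gives 0.5x_A = 97, hence x_A = 194.

194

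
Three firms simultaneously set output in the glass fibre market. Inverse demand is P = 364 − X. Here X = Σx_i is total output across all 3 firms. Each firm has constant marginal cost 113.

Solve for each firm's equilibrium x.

62.75

A representative firm's profit is π_i = x_i(364 − X) − 113x_i, with X = x_i + Σ_{j≠i} x_j.
First-order condition: 251 − 2x_i − Σ_{j≠i} x_j = 0.
With identical firms, set every x_j = x: then 251 − 2x − 2x = 0, i.e. x = 251/4 = 62.75.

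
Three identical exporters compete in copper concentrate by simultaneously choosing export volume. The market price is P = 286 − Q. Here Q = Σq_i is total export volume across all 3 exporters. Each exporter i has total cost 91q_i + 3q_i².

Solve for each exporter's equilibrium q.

A representative exporter's profit is π_i = q_i(286 − Q) − 91q_i − 3q_i², with Q = q_i + Σ_{j≠i} q_j.
First-order condition: 195 − 8q_i − Σ_{j≠i} q_j = 0.
With identical exporters, set every q_j = q: then 195 − 8q − 2q = 0, i.e. q = 195/10 = 19.5.

19.5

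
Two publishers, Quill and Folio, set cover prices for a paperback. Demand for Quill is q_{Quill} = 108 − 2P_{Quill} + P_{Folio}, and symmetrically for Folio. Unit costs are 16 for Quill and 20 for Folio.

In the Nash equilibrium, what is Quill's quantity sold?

Quill's profit: π = (P_{Quill} − 16)(108 − 2P_{Quill} + P_{Folio}).
∂π/∂P_{Quill} = 140 − 4P_{Quill} + P_{Folio} = 0 ⇒ P_{Quill} = 35 + 0.25P_{Folio}.
Similarly P_{Folio} = 37 + 0.25P_{Quill}.
Substituting the second reaction function into the first: P_{Quill} = 35 + 0.25(37 + 0.25P_{Quill}), which gives 0.9375P_{Quill} = 44.25 ⇒ P_{Quill} = 47.2.
Then P_{Folio} = 37 + 0.25·47.2 = 48.8.
q_{Quill} = 108 − 2·47.2 + 48.8 = 62.4.

62.4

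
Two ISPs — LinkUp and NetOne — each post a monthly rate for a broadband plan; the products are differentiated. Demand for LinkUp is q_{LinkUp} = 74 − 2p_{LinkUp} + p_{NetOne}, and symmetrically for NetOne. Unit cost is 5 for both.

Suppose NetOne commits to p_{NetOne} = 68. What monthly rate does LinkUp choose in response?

38

LinkUp's profit: π = (p_{LinkUp} − 5)(74 − 2p_{LinkUp} + p_{NetOne}).
∂π/∂p_{LinkUp} = 84 − 4p_{LinkUp} + p_{NetOne} = 0 ⇒ p_{LinkUp} = 21 + 0.25p_{NetOne}.
At p_{NetOne} = 68: p_{LinkUp} = 21 + 0.25·68 = 38.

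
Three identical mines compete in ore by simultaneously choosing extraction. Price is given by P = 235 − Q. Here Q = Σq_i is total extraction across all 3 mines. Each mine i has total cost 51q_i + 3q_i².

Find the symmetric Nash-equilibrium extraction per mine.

18.4

A representative mine's profit is π_i = q_i(235 − Q) − 51q_i − 3q_i², with Q = q_i + Σ_{j≠i} q_j.
First-order condition: 184 − 8q_i − Σ_{j≠i} q_j = 0.
Imposing symmetry (q_j = q for all j) turns Σ_{j≠i} q_j into 2q, so 184 = 10q and q = 18.4.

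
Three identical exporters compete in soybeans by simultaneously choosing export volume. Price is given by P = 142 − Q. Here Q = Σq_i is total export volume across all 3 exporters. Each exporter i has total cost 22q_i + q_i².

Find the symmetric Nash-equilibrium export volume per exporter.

20

A representative exporter's profit is π_i = q_i(142 − Q) − 22q_i − q_i², with Q = q_i + Σ_{j≠i} q_j.
First-order condition: 120 − 4q_i − Σ_{j≠i} q_j = 0.
Imposing symmetry (q_j = q for all j) turns Σ_{j≠i} q_j into 2q, so 120 = 6q and q = 20.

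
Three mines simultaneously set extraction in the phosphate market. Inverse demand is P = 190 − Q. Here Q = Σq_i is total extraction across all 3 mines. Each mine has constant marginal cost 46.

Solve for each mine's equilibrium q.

36

A representative mine's profit is π_i = q_i(190 − Q) − 46q_i, with Q = q_i + Σ_{j≠i} q_j.
First-order condition: 144 − 2q_i − Σ_{j≠i} q_j = 0.
Imposing symmetry (q_j = q for all j) turns Σ_{j≠i} q_j into 2q, so 144 = 4q and q = 36.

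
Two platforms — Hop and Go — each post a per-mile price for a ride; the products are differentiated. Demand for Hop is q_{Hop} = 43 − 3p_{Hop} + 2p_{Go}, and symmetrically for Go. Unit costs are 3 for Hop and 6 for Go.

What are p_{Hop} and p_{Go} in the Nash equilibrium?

Hop's profit: π = (p_{Hop} − 3)(43 − 3p_{Hop} + 2p_{Go}).
∂π/∂p_{Hop} = 52 − 6p_{Hop} + 2p_{Go} = 0 ⇒ p_{Hop} = 26/3 + (1/3)p_{Go}.
Similarly p_{Go} = 61/6 + (1/3)p_{Hop}.
Plugging p_{Go} into Hop's best response: p_{Hop} = 26/3 + (1/3)(61/6 + (1/3)p_{Hop}) ⇒ (8/9)p_{Hop} = 217/18, so p_{Hop} = 13.5625.
Then p_{Go} = 61/6 + (1/3)·13.5625 = 14.6875.

13.5625, 14.6875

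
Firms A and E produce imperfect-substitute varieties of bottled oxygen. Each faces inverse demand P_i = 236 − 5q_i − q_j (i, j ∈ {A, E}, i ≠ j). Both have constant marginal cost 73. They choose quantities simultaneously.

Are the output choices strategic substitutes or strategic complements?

Firm A's profit: π = q_A(236 − 5q_A − q_E) − 73q_A.
∂π/∂q_A = 163 − 10q_A − q_E = 0 ⇒ q_A = 16.3 − 0.1q_E.
The best-response slope dq_A/dq_E = −0.1 < 0: the reaction function is downward-sloping, so the choices are strategic substitutes.

strategic substitutes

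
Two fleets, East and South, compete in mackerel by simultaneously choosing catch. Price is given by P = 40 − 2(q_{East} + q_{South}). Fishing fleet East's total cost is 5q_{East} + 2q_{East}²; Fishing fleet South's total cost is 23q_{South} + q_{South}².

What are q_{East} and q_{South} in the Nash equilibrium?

Fishing fleet East's profit: π = q_{East}(40 − 2(q_{East} + q_{South})) − 5q_{East} − 2q_{East}².
∂π/∂q_{East} = 35 − 8q_{East} − 2q_{South} = 0, so q_{East} = 4.375 − 0.25q_{South}.
For South: ∂π/∂q_{South} = 17 − 6q_{South} − 2q_{East} = 0 ⇒ q_{South} = 17/6 − (1/3)q_{East}.
Plugging q_{South} into East's best response: q_{East} = 4.375 − 0.25(17/6 − (1/3)q_{East}) ⇒ (11/12)q_{East} = 11/3, so q_{East} = 4.
Then q_{South} = 17/6 − (1/3)·4 = 1.5.

4, 1.5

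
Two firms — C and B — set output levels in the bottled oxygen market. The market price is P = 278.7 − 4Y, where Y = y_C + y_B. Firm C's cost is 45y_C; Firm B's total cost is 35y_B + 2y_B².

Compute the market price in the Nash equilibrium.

136.48

Firm C's profit: π = y_C(278.7 − 4(y_C + y_B)) − 45y_C.
∂π/∂y_C = 233.7 − 8y_C − 4y_B = 0, so y_C = 29.2125 − 0.5y_B.
For B: ∂π/∂y_B = 243.7 − 12y_B − 4y_C = 0 ⇒ y_B = 2437/120 − (1/3)y_C.
Substituting the second reaction function into the first: y_C = 29.2125 − 0.5(2437/120 − (1/3)y_C), which gives (5/6)y_C = 2287/120 ⇒ y_C = 22.87.
Then y_B = 2437/120 − (1/3)·22.87 = 12.685.
Equilibrium price: P = 278.7 − 4·35.555 = 136.48.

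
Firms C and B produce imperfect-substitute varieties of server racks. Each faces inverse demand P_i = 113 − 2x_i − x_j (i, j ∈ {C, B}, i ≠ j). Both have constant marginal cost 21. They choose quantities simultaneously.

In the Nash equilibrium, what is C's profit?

Firm C's profit: π = x_C(113 − 2x_C − x_B) − 21x_C.
∂π/∂x_C = 92 − 4x_C − x_B = 0 ⇒ x_C = 23 − 0.25x_B.
By symmetry x_B = x_C; substituting into the reaction function, 1.25x_C = 23 and x_C = 18.4.
P_C = 113 − 2·18.4 − 18.4 = 57.8.
Profit = (57.8 − 21)·18.4 = 677.12.

677.12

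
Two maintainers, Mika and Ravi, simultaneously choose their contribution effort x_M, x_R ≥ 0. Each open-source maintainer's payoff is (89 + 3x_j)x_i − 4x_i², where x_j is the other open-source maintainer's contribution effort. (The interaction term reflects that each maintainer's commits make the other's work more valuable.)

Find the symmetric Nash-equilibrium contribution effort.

17.8

Mika's payoff is (89 + 3x_R)x_M − 4x_M².
∂π/∂x_M = 89 + 3x_R − 8x_M = 0, so x_M = 11.125 + 0.375x_R.
By symmetry x_R = x_M; substituting into the reaction function, 0.625x_M = 11.125 and x_M = 17.8.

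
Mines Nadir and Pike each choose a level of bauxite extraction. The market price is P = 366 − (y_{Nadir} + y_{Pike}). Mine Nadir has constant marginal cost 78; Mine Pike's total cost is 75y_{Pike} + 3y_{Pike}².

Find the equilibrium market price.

212.2

Mine Nadir's profit: π = y_{Nadir}(366 − (y_{Nadir} + y_{Pike})) − 78y_{Nadir}.
∂π/∂y_{Nadir} = 288 − 2y_{Nadir} − y_{Pike} = 0, so y_{Nadir} = 144 − 0.5y_{Pike}.
For Pike: ∂π/∂y_{Pike} = 291 − 8y_{Pike} − y_{Nadir} = 0 ⇒ y_{Pike} = 36.375 − 0.125y_{Nadir}.
Plugging y_{Pike} into Nadir's best response: y_{Nadir} = 144 − 0.5(36.375 − 0.125y_{Nadir}) ⇒ 0.9375y_{Nadir} = 125.8125, so y_{Nadir} = 134.2.
Then y_{Pike} = 36.375 − 0.125·134.2 = 19.6.
Equilibrium price: P = 366 − 153.8 = 212.2.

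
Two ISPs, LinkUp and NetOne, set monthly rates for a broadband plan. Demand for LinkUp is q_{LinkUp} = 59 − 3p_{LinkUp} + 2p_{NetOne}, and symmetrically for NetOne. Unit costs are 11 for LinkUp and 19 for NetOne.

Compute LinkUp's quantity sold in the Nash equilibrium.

LinkUp's profit: π = (p_{LinkUp} − 11)(59 − 3p_{LinkUp} + 2p_{NetOne}).
∂π/∂p_{LinkUp} = 92 − 6p_{LinkUp} + 2p_{NetOne} = 0 ⇒ p_{LinkUp} = 46/3 + (1/3)p_{NetOne}.
Similarly p_{NetOne} = 58/3 + (1/3)p_{LinkUp}.
Substituting the second reaction function into the first: p_{LinkUp} = 46/3 + (1/3)(58/3 + (1/3)p_{LinkUp}), which gives (8/9)p_{LinkUp} = 196/9 ⇒ p_{LinkUp} = 24.5.
Then p_{NetOne} = 58/3 + (1/3)·24.5 = 27.5.
q_{LinkUp} = 59 − 3·24.5 + 2·27.5 = 40.5.

40.5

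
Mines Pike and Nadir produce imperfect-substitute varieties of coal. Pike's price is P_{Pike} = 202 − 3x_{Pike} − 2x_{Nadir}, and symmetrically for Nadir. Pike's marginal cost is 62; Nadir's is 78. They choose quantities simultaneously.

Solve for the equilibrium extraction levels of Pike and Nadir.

Mine Pike's profit: π = x_{Pike}(202 − 3x_{Pike} − 2x_{Nadir}) − 62x_{Pike}.
∂π/∂x_{Pike} = 140 − 6x_{Pike} − 2x_{Nadir} = 0 ⇒ x_{Pike} = 70/3 − (1/3)x_{Nadir}.
Similarly x_{Nadir} = 62/3 − (1/3)x_{Pike}.
Solving the two reaction functions simultaneously: (1 − (−1/3)(−1/3))x_{Pike} = 70/3 − (1/3)·(62/3), so (8/9)x_{Pike} = 148/9 and x_{Pike} = 18.5.
Then x_{Nadir} = 62/3 − (1/3)·18.5 = 14.5.

18.5, 14.5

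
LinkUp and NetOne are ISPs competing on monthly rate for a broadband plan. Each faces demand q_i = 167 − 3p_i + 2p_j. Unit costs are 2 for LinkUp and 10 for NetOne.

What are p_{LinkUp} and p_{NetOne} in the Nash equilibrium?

44.75, 47.75

LinkUp's profit: π = (p_{LinkUp} − 2)(167 − 3p_{LinkUp} + 2p_{NetOne}).
∂π/∂p_{LinkUp} = 173 − 6p_{LinkUp} + 2p_{NetOne} = 0 ⇒ p_{LinkUp} = 173/6 + (1/3)p_{NetOne}.
Similarly p_{NetOne} = 197/6 + (1/3)p_{LinkUp}.
Substituting the second reaction function into the first: p_{LinkUp} = 173/6 + (1/3)(197/6 + (1/3)p_{LinkUp}), which gives (8/9)p_{LinkUp} = 358/9 ⇒ p_{LinkUp} = 44.75.
Then p_{NetOne} = 197/6 + (1/3)·44.75 = 47.75.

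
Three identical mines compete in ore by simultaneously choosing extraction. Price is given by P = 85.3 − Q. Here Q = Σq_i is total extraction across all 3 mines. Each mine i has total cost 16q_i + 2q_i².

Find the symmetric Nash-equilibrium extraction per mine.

A representative mine's profit is π_i = q_i(85.3 − Q) − 16q_i − 2q_i², with Q = q_i + Σ_{j≠i} q_j.
First-order condition: 69.3 − 6q_i − Σ_{j≠i} q_j = 0.
With identical mines, set every q_j = q: then 69.3 − 6q − 2q = 0, i.e. q = 69.3/8 = 8.6625.

8.6625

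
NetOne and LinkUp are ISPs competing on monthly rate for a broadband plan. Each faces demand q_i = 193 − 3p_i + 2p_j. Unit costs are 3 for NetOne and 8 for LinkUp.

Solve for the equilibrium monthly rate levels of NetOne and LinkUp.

NetOne's profit: π = (p_{NetOne} − 3)(193 − 3p_{NetOne} + 2p_{LinkUp}).
∂π/∂p_{NetOne} = 202 − 6p_{NetOne} + 2p_{LinkUp} = 0 ⇒ p_{NetOne} = 101/3 + (1/3)p_{LinkUp}.
Similarly p_{LinkUp} = 217/6 + (1/3)p_{NetOne}.
Solving the two reaction functions simultaneously: (1 − (1/3)(1/3))p_{NetOne} = 101/3 + (1/3)·(217/6), so (8/9)p_{NetOne} = 823/18 and p_{NetOne} = 51.4375.
Then p_{LinkUp} = 217/6 + (1/3)·51.4375 = 53.3125.

51.4375, 53.3125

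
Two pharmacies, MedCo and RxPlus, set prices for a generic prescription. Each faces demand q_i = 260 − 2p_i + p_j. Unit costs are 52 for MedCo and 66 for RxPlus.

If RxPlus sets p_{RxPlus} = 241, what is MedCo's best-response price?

MedCo's profit: π = (p_{MedCo} − 52)(260 − 2p_{MedCo} + p_{RxPlus}).
∂π/∂p_{MedCo} = 364 − 4p_{MedCo} + p_{RxPlus} = 0 ⇒ p_{MedCo} = 91 + 0.25p_{RxPlus}.
At p_{RxPlus} = 241: p_{MedCo} = 91 + 0.25·241 = 151.25.

151.25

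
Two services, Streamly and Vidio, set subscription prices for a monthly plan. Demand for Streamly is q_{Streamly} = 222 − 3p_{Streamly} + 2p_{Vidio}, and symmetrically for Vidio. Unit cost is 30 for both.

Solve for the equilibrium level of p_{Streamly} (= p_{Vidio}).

78

Streamly's profit: π = (p_{Streamly} − 30)(222 − 3p_{Streamly} + 2p_{Vidio}).
∂π/∂p_{Streamly} = 312 − 6p_{Streamly} + 2p_{Vidio} = 0 ⇒ p_{Streamly} = 52 + (1/3)p_{Vidio}.
The game is symmetric, so in equilibrium p_{Vidio} = p_{Streamly}: the reaction function gives (2/3)p_{Streamly} = 52, hence p_{Streamly} = 78.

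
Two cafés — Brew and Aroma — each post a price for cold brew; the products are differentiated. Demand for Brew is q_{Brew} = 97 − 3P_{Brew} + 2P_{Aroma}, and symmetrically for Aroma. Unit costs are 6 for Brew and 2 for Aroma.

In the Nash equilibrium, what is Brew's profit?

1452

Brew's profit: π = (P_{Brew} − 6)(97 − 3P_{Brew} + 2P_{Aroma}).
∂π/∂P_{Brew} = 115 − 6P_{Brew} + 2P_{Aroma} = 0 ⇒ P_{Brew} = 115/6 + (1/3)P_{Aroma}.
Similarly P_{Aroma} = 103/6 + (1/3)P_{Brew}.
Plugging P_{Aroma} into Brew's best response: P_{Brew} = 115/6 + (1/3)(103/6 + (1/3)P_{Brew}) ⇒ (8/9)P_{Brew} = 224/9, so P_{Brew} = 28.
Then P_{Aroma} = 103/6 + (1/3)·28 = 26.5.
q_{Brew} = 97 − 3·28 + 2·26.5 = 66.
Profit = (28 − 6)·66 = 1452.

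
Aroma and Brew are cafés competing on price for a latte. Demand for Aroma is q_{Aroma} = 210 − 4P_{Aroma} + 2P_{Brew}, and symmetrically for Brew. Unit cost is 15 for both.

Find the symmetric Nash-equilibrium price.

45

Aroma's profit: π = (P_{Aroma} − 15)(210 − 4P_{Aroma} + 2P_{Brew}).
∂π/∂P_{Aroma} = 270 − 8P_{Aroma} + 2P_{Brew} = 0 ⇒ P_{Aroma} = 33.75 + 0.25P_{Brew}.
The game is symmetric, so in equilibrium P_{Brew} = P_{Aroma}: the reaction function gives 0.75P_{Aroma} = 33.75, hence P_{Aroma} = 45.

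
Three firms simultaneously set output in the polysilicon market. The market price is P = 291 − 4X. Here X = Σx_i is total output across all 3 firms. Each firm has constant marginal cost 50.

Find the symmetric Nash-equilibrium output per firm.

A representative firm's profit is π_i = x_i(291 − 4X) − 50x_i, with X = x_i + Σ_{j≠i} x_j.
First-order condition: 241 − 8x_i − 4Σ_{j≠i} x_j = 0.
Imposing symmetry (x_j = x for all j) turns Σ_{j≠i} x_j into 2x, so 241 = 16x and x = 15.0625.

15.0625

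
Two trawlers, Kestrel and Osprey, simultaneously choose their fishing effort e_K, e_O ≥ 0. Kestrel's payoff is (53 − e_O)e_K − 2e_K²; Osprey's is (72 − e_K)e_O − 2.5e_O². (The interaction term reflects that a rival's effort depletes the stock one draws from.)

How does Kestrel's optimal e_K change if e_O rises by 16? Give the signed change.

Expanding Kestrel's payoff: 53e_K − e_Oe_K − 2e_K².
∂π/∂e_K = 53 − e_O − 4e_K = 0, so e_K = 13.25 − 0.25e_O.
The reaction-function slope is −0.25, so a 16-unit rise in e_O moves e_K by −0.25 × 16 = −4. Kestrel's best response falls — the actions are strategic substitutes.

-4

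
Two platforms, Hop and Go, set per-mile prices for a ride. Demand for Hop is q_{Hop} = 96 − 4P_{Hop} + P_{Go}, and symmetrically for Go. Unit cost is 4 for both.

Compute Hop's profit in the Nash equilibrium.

576

Hop's profit: π = (P_{Hop} − 4)(96 − 4P_{Hop} + P_{Go}).
∂π/∂P_{Hop} = 112 − 8P_{Hop} + P_{Go} = 0 ⇒ P_{Hop} = 14 + 0.125P_{Go}.
The game is symmetric, so in equilibrium P_{Go} = P_{Hop}: the reaction function gives 0.875P_{Hop} = 14, hence P_{Hop} = 16.
q_{Hop} = 96 − 4·16 + 16 = 48.
Profit = (16 − 4)·48 = 576.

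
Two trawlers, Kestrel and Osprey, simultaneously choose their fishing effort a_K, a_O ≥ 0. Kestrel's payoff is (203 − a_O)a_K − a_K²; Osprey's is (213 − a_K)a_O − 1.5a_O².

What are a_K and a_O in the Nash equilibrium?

Expanding Kestrel's payoff: 203a_K − a_Oa_K − a_K².
∂π/∂a_K = 203 − a_O − 2a_K = 0, so a_K = 101.5 − 0.5a_O.
Likewise for Osprey: a_O = 71 − (1/3)a_K.
Solving the two reaction functions simultaneously: (1 − (−0.5)(−1/3))a_K = 101.5 − 0.5·71, so (5/6)a_K = 66 and a_K = 79.2.
Then a_O = 71 − (1/3)·79.2 = 44.6.

79.2, 44.6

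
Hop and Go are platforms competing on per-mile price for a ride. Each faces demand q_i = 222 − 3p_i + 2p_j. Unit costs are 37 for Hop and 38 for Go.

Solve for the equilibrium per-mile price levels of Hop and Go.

83.4375, 83.8125

Hop's profit: π = (p_{Hop} − 37)(222 − 3p_{Hop} + 2p_{Go}).
∂π/∂p_{Hop} = 333 − 6p_{Hop} + 2p_{Go} = 0 ⇒ p_{Hop} = 55.5 + (1/3)p_{Go}.
Similarly p_{Go} = 56 + (1/3)p_{Hop}.
Substituting the second reaction function into the first: p_{Hop} = 55.5 + (1/3)(56 + (1/3)p_{Hop}), which gives (8/9)p_{Hop} = 445/6 ⇒ p_{Hop} = 83.4375.
Then p_{Go} = 56 + (1/3)·83.4375 = 83.8125.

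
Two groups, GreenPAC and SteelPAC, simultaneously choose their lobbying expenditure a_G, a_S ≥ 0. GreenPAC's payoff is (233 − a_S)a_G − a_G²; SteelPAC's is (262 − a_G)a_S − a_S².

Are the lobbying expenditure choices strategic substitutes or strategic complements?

strategic substitutes

Expanding GreenPAC's payoff: 233a_G − a_Sa_G − a_G².
∂π/∂a_G = 233 − a_S − 2a_G = 0, so a_G = 116.5 − 0.5a_S.
The best-response slope da_G/da_S = −0.5 < 0: the reaction function is downward-sloping, so the choices are strategic substitutes.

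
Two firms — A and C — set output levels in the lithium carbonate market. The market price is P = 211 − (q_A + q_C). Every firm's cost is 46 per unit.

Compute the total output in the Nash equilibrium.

Firm A's profit: π = q_A(211 − (q_A + q_C)) − 46q_A.
∂π/∂q_A = 165 − 2q_A − q_C = 0, so q_A = 82.5 − 0.5q_C.
The game is symmetric, so in equilibrium q_C = q_A: the reaction function gives 1.5q_A = 82.5, hence q_A = 55.
Total output: 55 + 55 = 110.

110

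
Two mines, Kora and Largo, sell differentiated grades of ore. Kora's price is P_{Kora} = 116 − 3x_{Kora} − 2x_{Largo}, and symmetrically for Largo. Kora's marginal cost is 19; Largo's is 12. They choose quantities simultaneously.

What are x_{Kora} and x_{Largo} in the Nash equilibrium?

Mine Kora's profit: π = x_{Kora}(116 − 3x_{Kora} − 2x_{Largo}) − 19x_{Kora}.
∂π/∂x_{Kora} = 97 − 6x_{Kora} − 2x_{Largo} = 0 ⇒ x_{Kora} = 97/6 − (1/3)x_{Largo}.
Similarly x_{Largo} = 52/3 − (1/3)x_{Kora}.
Plugging x_{Largo} into Kora's best response: x_{Kora} = 97/6 − (1/3)(52/3 − (1/3)x_{Kora}) ⇒ (8/9)x_{Kora} = 187/18, so x_{Kora} = 11.6875.
Then x_{Largo} = 52/3 − (1/3)·11.6875 = 13.4375.

11.6875, 13.4375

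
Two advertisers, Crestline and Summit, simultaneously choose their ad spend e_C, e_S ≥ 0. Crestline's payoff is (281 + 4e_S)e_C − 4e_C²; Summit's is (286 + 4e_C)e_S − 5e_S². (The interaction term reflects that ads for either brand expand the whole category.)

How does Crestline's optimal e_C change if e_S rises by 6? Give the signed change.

3

Expanding Crestline's payoff: 281e_C + 4e_Se_C − 4e_C².
∂π/∂e_C = 281 + 4e_S − 8e_C = 0, so e_C = 35.125 + 0.5e_S.
The reaction-function slope is 0.5, so a 6-unit rise in e_S moves e_C by 0.5 × 6 = 3. Crestline's best response rises — the actions are strategic complements.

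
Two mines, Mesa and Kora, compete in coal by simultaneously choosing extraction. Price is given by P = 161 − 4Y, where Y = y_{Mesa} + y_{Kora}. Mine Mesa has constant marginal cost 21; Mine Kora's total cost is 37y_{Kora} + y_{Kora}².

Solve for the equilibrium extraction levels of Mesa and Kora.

14.125, 6.75

Mine Mesa's profit: π = y_{Mesa}(161 − 4(y_{Mesa} + y_{Kora})) − 21y_{Mesa}.
∂π/∂y_{Mesa} = 140 − 8y_{Mesa} − 4y_{Kora} = 0, so y_{Mesa} = 17.5 − 0.5y_{Kora}.
For Kora: ∂π/∂y_{Kora} = 124 − 10y_{Kora} − 4y_{Mesa} = 0 ⇒ y_{Kora} = 12.4 − 0.4y_{Mesa}.
Substituting the second reaction function into the first: y_{Mesa} = 17.5 − 0.5(12.4 − 0.4y_{Mesa}), which gives 0.8y_{Mesa} = 11.3 ⇒ y_{Mesa} = 14.125.
Then y_{Kora} = 12.4 − 0.4·14.125 = 6.75.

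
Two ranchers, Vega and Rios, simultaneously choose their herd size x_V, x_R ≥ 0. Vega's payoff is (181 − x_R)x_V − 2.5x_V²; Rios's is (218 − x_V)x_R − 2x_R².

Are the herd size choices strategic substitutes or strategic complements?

Expanding Vega's payoff: 181x_V − x_Rx_V − 2.5x_V².
∂π/∂x_V = 181 − x_R − 5x_V = 0, so x_V = 36.2 − 0.2x_R.
The best-response slope dx_V/dx_R = −0.2 < 0: the reaction function is downward-sloping, so the choices are strategic substitutes.

strategic substitutes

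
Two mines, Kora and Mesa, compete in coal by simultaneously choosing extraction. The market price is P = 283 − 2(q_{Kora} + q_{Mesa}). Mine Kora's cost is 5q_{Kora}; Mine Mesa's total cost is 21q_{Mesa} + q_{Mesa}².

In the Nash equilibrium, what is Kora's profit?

6543.68

Mine Kora's profit: π = q_{Kora}(283 − 2(q_{Kora} + q_{Mesa})) − 5q_{Kora}.
∂π/∂q_{Kora} = 278 − 4q_{Kora} − 2q_{Mesa} = 0, so q_{Kora} = 69.5 − 0.5q_{Mesa}.
For Mesa: ∂π/∂q_{Mesa} = 262 − 6q_{Mesa} − 2q_{Kora} = 0 ⇒ q_{Mesa} = 131/3 − (1/3)q_{Kora}.
Plugging q_{Mesa} into Kora's best response: q_{Kora} = 69.5 − 0.5(131/3 − (1/3)q_{Kora}) ⇒ (5/6)q_{Kora} = 143/3, so q_{Kora} = 57.2.
Then q_{Mesa} = 131/3 − (1/3)·57.2 = 24.6.
Price P = 283 − 2·81.8 = 119.4.
Kora's profit: (119.4 − 5)·57.2 = 6543.68.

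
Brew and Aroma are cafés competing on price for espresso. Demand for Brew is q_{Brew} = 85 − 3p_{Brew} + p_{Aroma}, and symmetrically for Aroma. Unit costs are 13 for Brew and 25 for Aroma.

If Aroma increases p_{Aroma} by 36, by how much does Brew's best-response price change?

6

Brew's profit: π = (p_{Brew} − 13)(85 − 3p_{Brew} + p_{Aroma}).
∂π/∂p_{Brew} = 124 − 6p_{Brew} + p_{Aroma} = 0 ⇒ p_{Brew} = 62/3 + (1/6)p_{Aroma}.
The reaction-function slope is 1/6, so a 36-unit rise in p_{Aroma} moves p_{Brew} by 1/6 × 36 = 6. Brew's best response rises — the actions are strategic complements.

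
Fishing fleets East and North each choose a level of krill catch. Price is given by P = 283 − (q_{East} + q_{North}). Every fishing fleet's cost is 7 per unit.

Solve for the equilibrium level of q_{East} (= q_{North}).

Fishing fleet East's profit: π = q_{East}(283 − (q_{East} + q_{North})) − 7q_{East}.
∂π/∂q_{East} = 276 − 2q_{East} − q_{North} = 0, so q_{East} = 138 − 0.5q_{North}.
By symmetry q_{North} = q_{East}; substituting into the reaction function, 1.5q_{East} = 138 and q_{East} = 92.

92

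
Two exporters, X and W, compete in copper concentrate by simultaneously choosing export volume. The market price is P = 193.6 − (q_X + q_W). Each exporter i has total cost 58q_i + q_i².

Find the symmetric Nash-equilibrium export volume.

27.12

Exporter X's profit: π = q_X(193.6 − (q_X + q_W)) − 58q_X − q_X².
∂π/∂q_X = 135.6 − 4q_X − q_W = 0, so q_X = 33.9 − 0.25q_W.
Setting q_X = q_W in the reaction function: q_X = 33.9 − 0.25q_X, so q_X = 33.9 / 1.25 = 27.12.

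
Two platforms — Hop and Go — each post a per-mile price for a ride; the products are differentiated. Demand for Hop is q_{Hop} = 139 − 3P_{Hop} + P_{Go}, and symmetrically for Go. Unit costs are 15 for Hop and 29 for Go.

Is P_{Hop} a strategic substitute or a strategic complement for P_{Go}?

Hop's profit: π = (P_{Hop} − 15)(139 − 3P_{Hop} + P_{Go}).
∂π/∂P_{Hop} = 184 − 6P_{Hop} + P_{Go} = 0 ⇒ P_{Hop} = 92/3 + (1/6)P_{Go}.
The best-response slope dP_{Hop}/dP_{Go} = 1/6 > 0: the reaction function is upward-sloping, so the choices are strategic complements.

strategic complements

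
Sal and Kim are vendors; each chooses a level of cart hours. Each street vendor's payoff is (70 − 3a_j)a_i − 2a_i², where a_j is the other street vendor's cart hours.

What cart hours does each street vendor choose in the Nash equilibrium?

Sal's payoff is (70 − 3a_K)a_S − 2a_S².
∂π/∂a_S = 70 − 3a_K − 4a_S = 0, so a_S = 17.5 − 0.75a_K.
By symmetry a_K = a_S; substituting into the reaction function, 1.75a_S = 17.5 and a_S = 10.

10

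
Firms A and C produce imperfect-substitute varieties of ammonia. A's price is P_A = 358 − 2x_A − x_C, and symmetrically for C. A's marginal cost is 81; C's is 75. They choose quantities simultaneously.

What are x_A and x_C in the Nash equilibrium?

55, 57

Firm A's profit: π = x_A(358 − 2x_A − x_C) − 81x_A.
∂π/∂x_A = 277 − 4x_A − x_C = 0 ⇒ x_A = 69.25 − 0.25x_C.
Similarly x_C = 70.75 − 0.25x_A.
Solving the two reaction functions simultaneously: (1 − (−0.25)(−0.25))x_A = 69.25 − 0.25·70.75, so 0.9375x_A = 51.5625 and x_A = 55.
Then x_C = 70.75 − 0.25·55 = 57.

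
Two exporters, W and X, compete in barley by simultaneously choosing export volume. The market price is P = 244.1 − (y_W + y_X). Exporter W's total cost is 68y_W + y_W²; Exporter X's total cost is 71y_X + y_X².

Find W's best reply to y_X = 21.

38.775

Exporter W's profit: π = y_W(244.1 − (y_W + y_X)) − 68y_W − y_W².
∂π/∂y_W = 176.1 − 4y_W − y_X = 0, so y_W = 44.025 − 0.25y_X.
At y_X = 21: y_W = 44.025 − 0.25·21 = 38.775.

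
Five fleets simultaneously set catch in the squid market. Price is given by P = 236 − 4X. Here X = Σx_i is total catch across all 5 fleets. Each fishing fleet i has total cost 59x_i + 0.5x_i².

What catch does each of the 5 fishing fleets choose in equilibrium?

7.08

A representative fishing fleet's profit is π_i = x_i(236 − 4X) − 59x_i − 0.5x_i², with X = x_i + Σ_{j≠i} x_j.
First-order condition: 177 − 9x_i − 4Σ_{j≠i} x_j = 0.
With identical fishing fleets, set every x_j = x: then 177 − 9x − 16x = 0, i.e. x = 177/25 = 7.08.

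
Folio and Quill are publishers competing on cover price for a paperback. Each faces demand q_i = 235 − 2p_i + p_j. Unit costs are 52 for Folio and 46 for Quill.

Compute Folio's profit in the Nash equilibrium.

7248.08

Folio's profit: π = (p_{Folio} − 52)(235 − 2p_{Folio} + p_{Quill}).
∂π/∂p_{Folio} = 339 − 4p_{Folio} + p_{Quill} = 0 ⇒ p_{Folio} = 84.75 + 0.25p_{Quill}.
Similarly p_{Quill} = 81.75 + 0.25p_{Folio}.
Solving the two reaction functions simultaneously: (1 − (0.25)(0.25))p_{Folio} = 84.75 + 0.25·81.75, so 0.9375p_{Folio} = 105.1875 and p_{Folio} = 112.2.
Then p_{Quill} = 81.75 + 0.25·112.2 = 109.8.
q_{Folio} = 235 − 2·112.2 + 109.8 = 120.4.
Profit = (112.2 − 52)·120.4 = 7248.08.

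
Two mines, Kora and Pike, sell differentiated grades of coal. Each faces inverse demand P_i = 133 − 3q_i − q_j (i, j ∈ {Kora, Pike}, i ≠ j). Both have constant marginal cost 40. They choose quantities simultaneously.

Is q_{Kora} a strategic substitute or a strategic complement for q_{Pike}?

strategic substitutes

Mine Kora's profit: π = q_{Kora}(133 − 3q_{Kora} − q_{Pike}) − 40q_{Kora}.
∂π/∂q_{Kora} = 93 − 6q_{Kora} − q_{Pike} = 0 ⇒ q_{Kora} = 15.5 − (1/6)q_{Pike}.
The best-response slope dq_{Kora}/dq_{Pike} = −1/6 < 0: the reaction function is downward-sloping, so the choices are strategic substitutes.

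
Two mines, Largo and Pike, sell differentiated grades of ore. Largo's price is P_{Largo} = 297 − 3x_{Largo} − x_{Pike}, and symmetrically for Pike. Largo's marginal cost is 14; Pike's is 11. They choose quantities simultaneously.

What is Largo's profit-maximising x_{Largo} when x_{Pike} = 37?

Mine Largo's profit: π = x_{Largo}(297 − 3x_{Largo} − x_{Pike}) − 14x_{Largo}.
∂π/∂x_{Largo} = 283 − 6x_{Largo} − x_{Pike} = 0 ⇒ x_{Largo} = 283/6 − (1/6)x_{Pike}.
At x_{Pike} = 37: x_{Largo} = 283/6 − (1/6)·37 = 41.

41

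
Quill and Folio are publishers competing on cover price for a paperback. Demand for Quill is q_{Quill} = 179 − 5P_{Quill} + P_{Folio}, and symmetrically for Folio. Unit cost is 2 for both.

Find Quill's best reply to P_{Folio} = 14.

Quill's profit: π = (P_{Quill} − 2)(179 − 5P_{Quill} + P_{Folio}).
∂π/∂P_{Quill} = 189 − 10P_{Quill} + P_{Folio} = 0 ⇒ P_{Quill} = 18.9 + 0.1P_{Folio}.
At P_{Folio} = 14: P_{Quill} = 18.9 + 0.1·14 = 20.3.

20.3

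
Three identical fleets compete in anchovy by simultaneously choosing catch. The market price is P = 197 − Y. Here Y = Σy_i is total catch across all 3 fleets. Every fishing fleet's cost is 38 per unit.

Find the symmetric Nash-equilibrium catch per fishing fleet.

A representative fishing fleet's profit is π_i = y_i(197 − Y) − 38y_i, with Y = y_i + Σ_{j≠i} y_j.
First-order condition: 159 − 2y_i − Σ_{j≠i} y_j = 0.
With identical fishing fleets, set every y_j = y: then 159 − 2y − 2y = 0, i.e. y = 159/4 = 39.75.

39.75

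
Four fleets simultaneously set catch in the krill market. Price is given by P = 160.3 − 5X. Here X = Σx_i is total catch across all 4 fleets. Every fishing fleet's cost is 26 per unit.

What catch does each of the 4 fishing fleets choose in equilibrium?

5.372

A representative fishing fleet's profit is π_i = x_i(160.3 − 5X) − 26x_i, with X = x_i + Σ_{j≠i} x_j.
First-order condition: 134.3 − 10x_i − 5Σ_{j≠i} x_j = 0.
With identical fishing fleets, set every x_j = x: then 134.3 − 10x − 15x = 0, i.e. x = 134.3/25 = 5.372.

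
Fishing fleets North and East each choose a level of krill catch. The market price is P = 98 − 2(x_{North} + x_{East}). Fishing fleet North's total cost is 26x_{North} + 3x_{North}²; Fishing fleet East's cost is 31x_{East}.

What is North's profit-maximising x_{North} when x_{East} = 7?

5.8

Fishing fleet North's profit: π = x_{North}(98 − 2(x_{North} + x_{East})) − 26x_{North} − 3x_{North}².
∂π/∂x_{North} = 72 − 10x_{North} − 2x_{East} = 0, so x_{North} = 7.2 − 0.2x_{East}.
At x_{East} = 7: x_{North} = 7.2 − 0.2·7 = 5.8.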